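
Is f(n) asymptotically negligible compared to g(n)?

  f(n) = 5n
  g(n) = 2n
False

f(n) = 5n is O(n), and g(n) = 2n is O(n).
Since they have the same growth rate, f(n) = o(g(n)) is false.
(f = o(g) requires f to grow strictly slower, not equal.)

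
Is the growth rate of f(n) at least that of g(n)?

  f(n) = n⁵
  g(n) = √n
True

f(n) = n⁵ is O(n⁵), and g(n) = √n is O(√n).
Since O(n⁵) grows at least as fast as O(√n), f(n) = Ω(g(n)) is true.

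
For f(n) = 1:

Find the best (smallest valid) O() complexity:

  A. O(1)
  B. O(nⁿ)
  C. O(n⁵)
A

f(n) = 1 is O(1).
All listed options are valid Big-O bounds (upper bounds),
but O(1) is the tightest (smallest valid bound).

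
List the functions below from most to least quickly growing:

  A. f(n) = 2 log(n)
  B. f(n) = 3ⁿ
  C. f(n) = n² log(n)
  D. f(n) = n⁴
B > D > C > A

Comparing growth rates:
B = 3ⁿ is O(3ⁿ)
D = n⁴ is O(n⁴)
C = n² log(n) is O(n² log n)
A = 2 log(n) is O(log n)

Therefore, the order from fastest to slowest is: B > D > C > A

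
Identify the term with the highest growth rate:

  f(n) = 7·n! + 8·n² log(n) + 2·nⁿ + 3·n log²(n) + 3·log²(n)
2·nⁿ

Looking at each term:
  - 7·n! is O(n!)
  - 8·n² log(n) is O(n² log n)
  - 2·nⁿ is O(nⁿ)
  - 3·n log²(n) is O(n log² n)
  - 3·log²(n) is O(log² n)

The term 2·nⁿ (O(nⁿ)) grows fastest and dominates all others.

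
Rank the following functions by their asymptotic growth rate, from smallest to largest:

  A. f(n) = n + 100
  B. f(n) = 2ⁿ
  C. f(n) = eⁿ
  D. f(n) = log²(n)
D < A < B < C

Comparing growth rates:
D = log²(n) is O(log² n)
A = n + 100 is O(n)
B = 2ⁿ is O(2ⁿ)
C = eⁿ is O(eⁿ)

Therefore, the order from slowest to fastest is: D < A < B < C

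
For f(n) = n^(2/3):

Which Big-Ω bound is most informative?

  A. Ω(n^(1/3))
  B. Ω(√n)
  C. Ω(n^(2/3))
C

f(n) = n^(2/3) is Ω(n^(2/3)).
All listed options are valid Big-Ω bounds (lower bounds),
but Ω(n^(2/3)) is the tightest (largest valid bound).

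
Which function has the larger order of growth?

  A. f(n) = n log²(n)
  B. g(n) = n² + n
B

f(n) = n log²(n) is O(n log² n), while g(n) = n² + n is O(n²).
Since O(n²) grows faster than O(n log² n), g(n) dominates.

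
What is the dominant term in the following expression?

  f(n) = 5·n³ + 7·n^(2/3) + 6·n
5·n³

Looking at each term:
  - 5·n³ is O(n³)
  - 7·n^(2/3) is O(n^(2/3))
  - 6·n is O(n)

The term 5·n³ (O(n³)) grows fastest and dominates all others.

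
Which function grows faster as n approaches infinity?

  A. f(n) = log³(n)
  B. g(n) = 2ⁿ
B

f(n) = log³(n) is O(log³ n), while g(n) = 2ⁿ is O(2ⁿ).
Since O(2ⁿ) grows faster than O(log³ n), g(n) dominates.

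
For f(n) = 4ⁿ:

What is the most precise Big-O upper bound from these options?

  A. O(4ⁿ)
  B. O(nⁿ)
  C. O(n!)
A

f(n) = 4ⁿ is O(4ⁿ).
All listed options are valid Big-O bounds (upper bounds),
but O(4ⁿ) is the tightest (smallest valid bound).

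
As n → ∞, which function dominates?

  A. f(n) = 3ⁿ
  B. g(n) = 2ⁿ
A

f(n) = 3ⁿ is O(3ⁿ), while g(n) = 2ⁿ is O(2ⁿ).
Since O(3ⁿ) grows faster than O(2ⁿ), f(n) dominates.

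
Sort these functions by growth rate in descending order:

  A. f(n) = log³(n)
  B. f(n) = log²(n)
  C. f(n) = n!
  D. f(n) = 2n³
C > D > A > B

Comparing growth rates:
C = n! is O(n!)
D = 2n³ is O(n³)
A = log³(n) is O(log³ n)
B = log²(n) is O(log² n)

Therefore, the order from fastest to slowest is: C > D > A > B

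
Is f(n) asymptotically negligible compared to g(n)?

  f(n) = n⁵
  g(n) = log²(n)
False

f(n) = n⁵ is O(n⁵), and g(n) = log²(n) is O(log² n).
Since O(n⁵) grows faster than or equal to O(log² n), f(n) = o(g(n)) is false.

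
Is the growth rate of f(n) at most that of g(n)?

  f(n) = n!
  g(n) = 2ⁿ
False

f(n) = n! is O(n!), and g(n) = 2ⁿ is O(2ⁿ).
Since O(n!) grows faster than O(2ⁿ), f(n) = O(g(n)) is false.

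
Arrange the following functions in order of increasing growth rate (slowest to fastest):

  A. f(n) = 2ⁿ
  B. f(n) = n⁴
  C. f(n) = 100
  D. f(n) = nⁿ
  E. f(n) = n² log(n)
C < E < B < A < D

Comparing growth rates:
C = 100 is O(1)
E = n² log(n) is O(n² log n)
B = n⁴ is O(n⁴)
A = 2ⁿ is O(2ⁿ)
D = nⁿ is O(nⁿ)

Therefore, the order from slowest to fastest is: C < E < B < A < D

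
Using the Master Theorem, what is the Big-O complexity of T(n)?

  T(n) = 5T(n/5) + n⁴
Θ(n⁴)

Master Theorem: a = 5, b = 5, f(n) = n⁴.
Compute the critical exponent d = log₅(5) = 1.
Compare f(n) = Θ(n⁴) against n^d:
  k = 4 > d = 1, so f(n) = Ω(n^(d+ε)) — Case 3.
  Regularity: a·(n/b)^4/n^4 = a/b^4 = 5/625 < 1 ✓.
  The top-level work dominates: T(n) = Θ(f(n)) = Θ(n⁴).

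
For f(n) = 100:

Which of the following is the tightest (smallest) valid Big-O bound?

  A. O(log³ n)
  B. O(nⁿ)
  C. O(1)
C

f(n) = 100 is O(1).
All listed options are valid Big-O bounds (upper bounds),
but O(1) is the tightest (smallest valid bound).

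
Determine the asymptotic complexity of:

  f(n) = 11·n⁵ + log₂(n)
O(n⁵)

The dominant term in 11·n⁵ + log₂(n) is 11·n⁵, which is Θ(n⁵).
Lower-order terms (log₂(n)) are asymptotically negligible.
Constants are absorbed, so the tightest bound is O(n⁵).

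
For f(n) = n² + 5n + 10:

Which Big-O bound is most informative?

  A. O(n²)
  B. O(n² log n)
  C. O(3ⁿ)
A

f(n) = n² + 5n + 10 is O(n²).
All listed options are valid Big-O bounds (upper bounds),
but O(n²) is the tightest (smallest valid bound).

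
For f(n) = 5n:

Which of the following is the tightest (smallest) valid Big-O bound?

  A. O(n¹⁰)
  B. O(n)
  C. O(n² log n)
B

f(n) = 5n is O(n).
All listed options are valid Big-O bounds (upper bounds),
but O(n) is the tightest (smallest valid bound).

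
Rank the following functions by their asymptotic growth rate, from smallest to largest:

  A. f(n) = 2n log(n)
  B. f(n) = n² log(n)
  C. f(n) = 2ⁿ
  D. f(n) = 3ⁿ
A < B < C < D

Comparing growth rates:
A = 2n log(n) is O(n log n)
B = n² log(n) is O(n² log n)
C = 2ⁿ is O(2ⁿ)
D = 3ⁿ is O(3ⁿ)

Therefore, the order from slowest to fastest is: A < B < C < D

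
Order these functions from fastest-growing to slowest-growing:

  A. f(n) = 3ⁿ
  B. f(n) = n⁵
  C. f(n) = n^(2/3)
A > B > C

Comparing growth rates:
A = 3ⁿ is O(3ⁿ)
B = n⁵ is O(n⁵)
C = n^(2/3) is O(n^(2/3))

Therefore, the order from fastest to slowest is: A > B > C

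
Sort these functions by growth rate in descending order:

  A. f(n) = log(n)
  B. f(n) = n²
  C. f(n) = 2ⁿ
C > B > A

Comparing growth rates:
C = 2ⁿ is O(2ⁿ)
B = n² is O(n²)
A = log(n) is O(log n)

Therefore, the order from fastest to slowest is: C > B > A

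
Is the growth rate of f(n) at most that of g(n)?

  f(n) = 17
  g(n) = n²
True

f(n) = 17 is O(1), and g(n) = n² is O(n²).
Since O(1) ⊆ O(n²) (f grows no faster than g), f(n) = O(g(n)) is true.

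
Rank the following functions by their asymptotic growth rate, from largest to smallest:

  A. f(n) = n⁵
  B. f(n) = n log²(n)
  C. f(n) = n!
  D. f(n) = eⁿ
C > D > A > B

Comparing growth rates:
C = n! is O(n!)
D = eⁿ is O(eⁿ)
A = n⁵ is O(n⁵)
B = n log²(n) is O(n log² n)

Therefore, the order from fastest to slowest is: C > D > A > B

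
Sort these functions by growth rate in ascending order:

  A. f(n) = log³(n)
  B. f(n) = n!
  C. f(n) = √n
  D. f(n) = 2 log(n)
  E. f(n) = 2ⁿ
D < A < C < E < B

Comparing growth rates:
D = 2 log(n) is O(log n)
A = log³(n) is O(log³ n)
C = √n is O(√n)
E = 2ⁿ is O(2ⁿ)
B = n! is O(n!)

Therefore, the order from slowest to fastest is: D < A < C < E < B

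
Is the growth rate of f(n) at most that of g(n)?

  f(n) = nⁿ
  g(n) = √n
False

f(n) = nⁿ is O(nⁿ), and g(n) = √n is O(√n).
Since O(nⁿ) grows faster than O(√n), f(n) = O(g(n)) is false.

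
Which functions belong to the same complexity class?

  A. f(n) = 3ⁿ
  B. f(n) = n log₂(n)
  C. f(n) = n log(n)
B and C

Examining each function:
  A. 3ⁿ is O(3ⁿ)
  B. n log₂(n) is O(n log n)
  C. n log(n) is O(n log n)

Functions B and C both have the same complexity class.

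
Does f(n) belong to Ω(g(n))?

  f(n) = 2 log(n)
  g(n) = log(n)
True

f(n) = 2 log(n) and g(n) = log(n) are both O(log n).
Big-Ω permits equal growth rates (f ≥ c·g for some c > 0), so f(n) = Ω(g(n)) is true.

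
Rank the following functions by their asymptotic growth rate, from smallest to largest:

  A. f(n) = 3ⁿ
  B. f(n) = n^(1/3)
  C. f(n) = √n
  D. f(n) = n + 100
B < C < D < A

Comparing growth rates:
B = n^(1/3) is O(n^(1/3))
C = √n is O(√n)
D = n + 100 is O(n)
A = 3ⁿ is O(3ⁿ)

Therefore, the order from slowest to fastest is: B < C < D < A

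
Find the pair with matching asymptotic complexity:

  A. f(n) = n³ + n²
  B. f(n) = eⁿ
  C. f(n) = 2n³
A and C

Examining each function:
  A. n³ + n² is O(n³)
  B. eⁿ is O(eⁿ)
  C. 2n³ is O(n³)

Functions A and C both have the same complexity class.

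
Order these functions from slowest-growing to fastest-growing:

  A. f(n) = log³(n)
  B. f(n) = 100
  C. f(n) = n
B < A < C

Comparing growth rates:
B = 100 is O(1)
A = log³(n) is O(log³ n)
C = n is O(n)

Therefore, the order from slowest to fastest is: B < A < C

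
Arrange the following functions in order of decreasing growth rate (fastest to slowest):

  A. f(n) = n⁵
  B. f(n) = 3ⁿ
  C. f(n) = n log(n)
B > A > C

Comparing growth rates:
B = 3ⁿ is O(3ⁿ)
A = n⁵ is O(n⁵)
C = n log(n) is O(n log n)

Therefore, the order from fastest to slowest is: B > A > C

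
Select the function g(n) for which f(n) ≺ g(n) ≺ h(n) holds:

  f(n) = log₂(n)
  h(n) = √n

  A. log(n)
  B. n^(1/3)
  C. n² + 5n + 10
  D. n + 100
B

We need g(n) with log₂(n) = o(g(n)) and g(n) = o(√n), i.e. O(log n) ≺ g ≺ O(√n).
Check each option:
  A. log(n) — O(log n) does not grow strictly faster than f(n)
  B. n^(1/3) — O(n^(1/3)) is strictly between O(log n) and O(√n) ✓
  C. n² + 5n + 10 — O(n²) does not grow strictly slower than h(n)
  D. n + 100 — O(n) does not grow strictly slower than h(n)

Only option B (n^(1/3)) lies strictly between.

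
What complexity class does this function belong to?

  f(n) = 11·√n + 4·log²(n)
O(√n)

The dominant term in 11·√n + 4·log²(n) is 11·√n, which is Θ(√n).
Lower-order terms (4·log²(n)) are asymptotically negligible.
Constants are absorbed, so the tightest bound is O(√n).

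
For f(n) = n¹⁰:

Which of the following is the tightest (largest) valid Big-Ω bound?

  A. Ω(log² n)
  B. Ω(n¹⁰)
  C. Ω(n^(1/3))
B

f(n) = n¹⁰ is Ω(n¹⁰).
All listed options are valid Big-Ω bounds (lower bounds),
but Ω(n¹⁰) is the tightest (largest valid bound).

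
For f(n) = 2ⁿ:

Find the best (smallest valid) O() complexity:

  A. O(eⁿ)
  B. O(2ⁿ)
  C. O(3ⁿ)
B

f(n) = 2ⁿ is O(2ⁿ).
All listed options are valid Big-O bounds (upper bounds),
but O(2ⁿ) is the tightest (smallest valid bound).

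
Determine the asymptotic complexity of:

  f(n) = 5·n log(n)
O(n log n)

The dominant term in 5·n log(n) is 5·n log(n), which is Θ(n log n).
Constants are absorbed, so the tightest bound is O(n log n).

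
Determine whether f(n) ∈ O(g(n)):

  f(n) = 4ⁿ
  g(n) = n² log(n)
False

f(n) = 4ⁿ is O(4ⁿ), and g(n) = n² log(n) is O(n² log n).
Since O(4ⁿ) grows faster than O(n² log n), f(n) = O(g(n)) is false.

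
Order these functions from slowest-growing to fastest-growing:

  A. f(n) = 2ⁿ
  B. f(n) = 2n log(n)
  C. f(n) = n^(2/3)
C < B < A

Comparing growth rates:
C = n^(2/3) is O(n^(2/3))
B = 2n log(n) is O(n log n)
A = 2ⁿ is O(2ⁿ)

Therefore, the order from slowest to fastest is: C < B < A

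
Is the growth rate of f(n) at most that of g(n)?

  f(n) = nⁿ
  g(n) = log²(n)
False

f(n) = nⁿ is O(nⁿ), and g(n) = log²(n) is O(log² n).
Since O(nⁿ) grows faster than O(log² n), f(n) = O(g(n)) is false.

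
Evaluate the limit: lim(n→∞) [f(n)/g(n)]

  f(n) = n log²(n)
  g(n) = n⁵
0

Since n log²(n) (O(n log² n)) grows slower than n⁵ (O(n⁵)),
the ratio f(n)/g(n) → 0 as n → ∞.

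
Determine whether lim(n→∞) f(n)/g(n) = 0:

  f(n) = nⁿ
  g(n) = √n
False

f(n) = nⁿ is O(nⁿ), and g(n) = √n is O(√n).
Since O(nⁿ) grows faster than or equal to O(√n), f(n) = o(g(n)) is false.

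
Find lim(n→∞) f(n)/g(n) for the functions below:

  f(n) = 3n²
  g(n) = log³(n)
∞

Since 3n² (O(n²)) grows faster than log³(n) (O(log³ n)),
the ratio f(n)/g(n) → ∞ as n → ∞.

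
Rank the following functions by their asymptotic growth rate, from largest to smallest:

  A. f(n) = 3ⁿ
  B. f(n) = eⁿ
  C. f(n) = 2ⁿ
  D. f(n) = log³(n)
A > B > C > D

Comparing growth rates:
A = 3ⁿ is O(3ⁿ)
B = eⁿ is O(eⁿ)
C = 2ⁿ is O(2ⁿ)
D = log³(n) is O(log³ n)

Therefore, the order from fastest to slowest is: A > B > C > D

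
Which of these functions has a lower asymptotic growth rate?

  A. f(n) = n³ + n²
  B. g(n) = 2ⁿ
A

f(n) = n³ + n² is O(n³), while g(n) = 2ⁿ is O(2ⁿ).
Since O(n³) grows slower than O(2ⁿ), f(n) is dominated.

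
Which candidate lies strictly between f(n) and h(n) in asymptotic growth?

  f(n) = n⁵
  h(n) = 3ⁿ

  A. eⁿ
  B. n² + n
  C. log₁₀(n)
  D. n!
A

We need g(n) with n⁵ = o(g(n)) and g(n) = o(3ⁿ), i.e. O(n⁵) ≺ g ≺ O(3ⁿ).
Check each option:
  A. eⁿ — O(eⁿ) is strictly between O(n⁵) and O(3ⁿ) ✓
  B. n² + n — O(n²) does not grow strictly faster than f(n)
  C. log₁₀(n) — O(log n) does not grow strictly faster than f(n)
  D. n! — O(n!) does not grow strictly slower than h(n)

Only option A (eⁿ) lies strictly between.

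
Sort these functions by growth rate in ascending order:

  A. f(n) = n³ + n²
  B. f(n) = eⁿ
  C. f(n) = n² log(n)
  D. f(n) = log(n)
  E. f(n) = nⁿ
D < C < A < B < E

Comparing growth rates:
D = log(n) is O(log n)
C = n² log(n) is O(n² log n)
A = n³ + n² is O(n³)
B = eⁿ is O(eⁿ)
E = nⁿ is O(nⁿ)

Therefore, the order from slowest to fastest is: D < C < A < B < E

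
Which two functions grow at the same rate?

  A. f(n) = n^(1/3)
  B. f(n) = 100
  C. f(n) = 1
B and C

Examining each function:
  A. n^(1/3) is O(n^(1/3))
  B. 100 is O(1)
  C. 1 is O(1)

Functions B and C both have the same complexity class.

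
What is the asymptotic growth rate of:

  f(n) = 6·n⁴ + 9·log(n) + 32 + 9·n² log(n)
Θ(n⁴)

Order the terms by growth rate: 32 ≺ 9·log(n) ≺ 9·n² log(n) ≺ 6·n⁴.
The fastest-growing term 6·n⁴ dominates as n → ∞; dropping its constant factor gives Θ(n⁴).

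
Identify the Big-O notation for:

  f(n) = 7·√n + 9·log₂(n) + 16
O(√n)

The dominant term in 7·√n + 9·log₂(n) + 16 is 7·√n, which is Θ(√n).
Lower-order terms (9·log₂(n), 16) are asymptotically negligible.
Constants are absorbed, so the tightest bound is O(√n).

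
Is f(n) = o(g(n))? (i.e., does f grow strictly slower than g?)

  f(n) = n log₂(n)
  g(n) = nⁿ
True

f(n) = n log₂(n) is O(n log n), and g(n) = nⁿ is O(nⁿ).
Since O(n log n) grows strictly slower than O(nⁿ), f(n) = o(g(n)) is true.
This means lim(n→∞) f(n)/g(n) = 0.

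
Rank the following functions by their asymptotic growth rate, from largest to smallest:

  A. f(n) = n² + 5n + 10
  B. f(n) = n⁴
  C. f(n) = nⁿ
C > B > A

Comparing growth rates:
C = nⁿ is O(nⁿ)
B = n⁴ is O(n⁴)
A = n² + 5n + 10 is O(n²)

Therefore, the order from fastest to slowest is: C > B > A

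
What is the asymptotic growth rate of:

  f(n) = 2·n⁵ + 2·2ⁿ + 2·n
Θ(2ⁿ)

Order the terms by growth rate: 2·n ≺ 2·n⁵ ≺ 2·2ⁿ.
The fastest-growing term 2·2ⁿ dominates as n → ∞; dropping its constant factor gives Θ(2ⁿ).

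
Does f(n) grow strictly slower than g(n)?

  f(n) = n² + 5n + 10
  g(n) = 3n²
False

f(n) = n² + 5n + 10 is O(n²), and g(n) = 3n² is O(n²).
Since they have the same growth rate, f(n) = o(g(n)) is false.
(f = o(g) requires f to grow strictly slower, not equal.)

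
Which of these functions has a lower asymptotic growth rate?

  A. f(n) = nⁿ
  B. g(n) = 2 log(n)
B

f(n) = nⁿ is O(nⁿ), while g(n) = 2 log(n) is O(log n).
Since O(log n) grows slower than O(nⁿ), g(n) is dominated.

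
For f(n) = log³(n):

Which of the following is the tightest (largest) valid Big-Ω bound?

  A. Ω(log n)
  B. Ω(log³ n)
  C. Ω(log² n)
B

f(n) = log³(n) is Ω(log³ n).
All listed options are valid Big-Ω bounds (lower bounds),
but Ω(log³ n) is the tightest (largest valid bound).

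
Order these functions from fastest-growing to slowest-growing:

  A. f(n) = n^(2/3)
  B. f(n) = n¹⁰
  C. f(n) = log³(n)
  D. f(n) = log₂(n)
B > A > C > D

Comparing growth rates:
B = n¹⁰ is O(n¹⁰)
A = n^(2/3) is O(n^(2/3))
C = log³(n) is O(log³ n)
D = log₂(n) is O(log n)

Therefore, the order from fastest to slowest is: B > A > C > D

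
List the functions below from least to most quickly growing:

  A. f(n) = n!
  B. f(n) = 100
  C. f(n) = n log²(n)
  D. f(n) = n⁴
B < C < D < A

Comparing growth rates:
B = 100 is O(1)
C = n log²(n) is O(n log² n)
D = n⁴ is O(n⁴)
A = n! is O(n!)

Therefore, the order from slowest to fastest is: B < C < D < A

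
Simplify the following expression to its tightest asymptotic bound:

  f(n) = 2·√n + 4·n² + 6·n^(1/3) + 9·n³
Θ(n³)

Order the terms by growth rate: 6·n^(1/3) ≺ 2·√n ≺ 4·n² ≺ 9·n³.
The fastest-growing term 9·n³ dominates as n → ∞; dropping its constant factor gives Θ(n³).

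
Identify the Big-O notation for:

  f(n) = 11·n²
O(n²)

The dominant term in 11·n² is 11·n², which is Θ(n²).
Constants are absorbed, so the tightest bound is O(n²).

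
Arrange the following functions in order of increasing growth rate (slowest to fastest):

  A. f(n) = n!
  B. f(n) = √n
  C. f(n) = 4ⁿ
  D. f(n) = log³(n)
D < B < C < A

Comparing growth rates:
D = log³(n) is O(log³ n)
B = √n is O(√n)
C = 4ⁿ is O(4ⁿ)
A = n! is O(n!)

Therefore, the order from slowest to fastest is: D < B < C < A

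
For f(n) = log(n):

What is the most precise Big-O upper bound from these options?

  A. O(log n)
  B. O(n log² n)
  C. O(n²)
A

f(n) = log(n) is O(log n).
All listed options are valid Big-O bounds (upper bounds),
but O(log n) is the tightest (smallest valid bound).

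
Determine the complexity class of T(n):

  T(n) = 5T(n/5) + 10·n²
Θ(n²)

Master Theorem: a = 5, b = 5, f(n) = 10·n².
Compute the critical exponent d = log₅(5) = 1.
Compare f(n) = Θ(n²) against n^d:
  k = 2 > d = 1, so f(n) = Ω(n^(d+ε)) — Case 3.
  Regularity: a·(n/b)^2/n^2 = a/b^2 = 5/25 < 1 ✓.
  The top-level work dominates: T(n) = Θ(f(n)) = Θ(n²).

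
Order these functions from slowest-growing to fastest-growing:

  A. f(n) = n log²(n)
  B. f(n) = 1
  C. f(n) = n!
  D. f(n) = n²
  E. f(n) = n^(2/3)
B < E < A < D < C

Comparing growth rates:
B = 1 is O(1)
E = n^(2/3) is O(n^(2/3))
A = n log²(n) is O(n log² n)
D = n² is O(n²)
C = n! is O(n!)

Therefore, the order from slowest to fastest is: B < E < A < D < C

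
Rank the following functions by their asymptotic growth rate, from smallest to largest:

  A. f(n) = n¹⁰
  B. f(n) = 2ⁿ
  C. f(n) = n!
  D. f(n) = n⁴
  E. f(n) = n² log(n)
E < D < A < B < C

Comparing growth rates:
E = n² log(n) is O(n² log n)
D = n⁴ is O(n⁴)
A = n¹⁰ is O(n¹⁰)
B = 2ⁿ is O(2ⁿ)
C = n! is O(n!)

Therefore, the order from slowest to fastest is: E < D < A < B < C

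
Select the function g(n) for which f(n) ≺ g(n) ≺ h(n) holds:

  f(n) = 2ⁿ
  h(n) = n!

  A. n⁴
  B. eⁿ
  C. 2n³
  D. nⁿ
B

We need g(n) with 2ⁿ = o(g(n)) and g(n) = o(n!), i.e. O(2ⁿ) ≺ g ≺ O(n!).
Check each option:
  A. n⁴ — O(n⁴) does not grow strictly faster than f(n)
  B. eⁿ — O(eⁿ) is strictly between O(2ⁿ) and O(n!) ✓
  C. 2n³ — O(n³) does not grow strictly faster than f(n)
  D. nⁿ — O(nⁿ) does not grow strictly slower than h(n)

Only option B (eⁿ) lies strictly between.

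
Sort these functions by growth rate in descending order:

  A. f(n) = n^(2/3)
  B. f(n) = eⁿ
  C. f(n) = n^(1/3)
B > A > C

Comparing growth rates:
B = eⁿ is O(eⁿ)
A = n^(2/3) is O(n^(2/3))
C = n^(1/3) is O(n^(1/3))

Therefore, the order from fastest to slowest is: B > A > C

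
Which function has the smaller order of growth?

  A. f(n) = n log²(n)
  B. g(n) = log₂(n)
B

f(n) = n log²(n) is O(n log² n), while g(n) = log₂(n) is O(log n).
Since O(log n) grows slower than O(n log² n), g(n) is dominated.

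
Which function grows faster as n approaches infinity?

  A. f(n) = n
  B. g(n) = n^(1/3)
A

f(n) = n is O(n), while g(n) = n^(1/3) is O(n^(1/3)).
Since O(n) grows faster than O(n^(1/3)), f(n) dominates.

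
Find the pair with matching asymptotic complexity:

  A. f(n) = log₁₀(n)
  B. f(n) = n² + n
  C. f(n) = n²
B and C

Examining each function:
  A. log₁₀(n) is O(log n)
  B. n² + n is O(n²)
  C. n² is O(n²)

Functions B and C both have the same complexity class.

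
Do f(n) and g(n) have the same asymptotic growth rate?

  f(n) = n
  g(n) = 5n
True

f(n) = n and g(n) = 5n are both O(n).
Since they have the same asymptotic growth rate, f(n) = Θ(g(n)) is true.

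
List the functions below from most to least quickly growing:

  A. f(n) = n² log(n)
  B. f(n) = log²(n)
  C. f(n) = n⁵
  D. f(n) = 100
C > A > B > D

Comparing growth rates:
C = n⁵ is O(n⁵)
A = n² log(n) is O(n² log n)
B = log²(n) is O(log² n)
D = 100 is O(1)

Therefore, the order from fastest to slowest is: C > A > B > D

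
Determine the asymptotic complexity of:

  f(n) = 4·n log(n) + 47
O(n log n)

The dominant term in 4·n log(n) + 47 is 4·n log(n), which is Θ(n log n).
Lower-order terms (47) are asymptotically negligible.
Constants are absorbed, so the tightest bound is O(n log n).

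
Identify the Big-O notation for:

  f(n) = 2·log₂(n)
O(log n)

The dominant term in 2·log₂(n) is 2·log₂(n), which is Θ(log n).
Constants are absorbed, so the tightest bound is O(log n).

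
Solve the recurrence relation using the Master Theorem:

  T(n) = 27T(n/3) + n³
Θ(n³ log n)

Master Theorem: a = 27, b = 3, f(n) = n³.
Compute the critical exponent d = log₃(27) = 3.
Compare f(n) = Θ(n³) against n^d:
  k = 3 = d, so f(n) = Θ(n^d) — Case 2.
  Work is balanced across levels: T(n) = Θ(n^d log n) = Θ(n³ log n).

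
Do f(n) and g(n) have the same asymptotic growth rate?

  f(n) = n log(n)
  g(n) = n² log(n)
False

f(n) = n log(n) is O(n log n), and g(n) = n² log(n) is O(n² log n).
Since they have different growth rates, f(n) = Θ(g(n)) is false.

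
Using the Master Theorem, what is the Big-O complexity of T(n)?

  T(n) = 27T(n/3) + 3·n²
Θ(n³)

Master Theorem: a = 27, b = 3, f(n) = 3·n².
Compute the critical exponent d = log₃(27) = 3.
Compare f(n) = Θ(n²) against n^d:
  k = 2 < d = 3, so f(n) = O(n^(d-ε)) — Case 1.
  The recursion cost dominates: T(n) = Θ(n^d) = Θ(n³).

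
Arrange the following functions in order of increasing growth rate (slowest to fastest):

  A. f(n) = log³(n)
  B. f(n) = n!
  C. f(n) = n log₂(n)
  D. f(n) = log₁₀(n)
D < A < C < B

Comparing growth rates:
D = log₁₀(n) is O(log n)
A = log³(n) is O(log³ n)
C = n log₂(n) is O(n log n)
B = n! is O(n!)

Therefore, the order from slowest to fastest is: D < A < C < B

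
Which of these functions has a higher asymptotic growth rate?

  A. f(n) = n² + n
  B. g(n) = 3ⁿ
B

f(n) = n² + n is O(n²), while g(n) = 3ⁿ is O(3ⁿ).
Since O(3ⁿ) grows faster than O(n²), g(n) dominates.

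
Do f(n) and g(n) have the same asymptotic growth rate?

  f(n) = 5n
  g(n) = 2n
True

f(n) = 5n and g(n) = 2n are both O(n).
Since they have the same asymptotic growth rate, f(n) = Θ(g(n)) is true.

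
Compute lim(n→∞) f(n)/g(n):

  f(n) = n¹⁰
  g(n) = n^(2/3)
∞

Since n¹⁰ (O(n¹⁰)) grows faster than n^(2/3) (O(n^(2/3))),
the ratio f(n)/g(n) → ∞ as n → ∞.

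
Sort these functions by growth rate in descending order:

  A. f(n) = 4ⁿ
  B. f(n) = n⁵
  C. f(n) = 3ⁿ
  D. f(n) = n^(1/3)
A > C > B > D

Comparing growth rates:
A = 4ⁿ is O(4ⁿ)
C = 3ⁿ is O(3ⁿ)
B = n⁵ is O(n⁵)
D = n^(1/3) is O(n^(1/3))

Therefore, the order from fastest to slowest is: A > C > B > D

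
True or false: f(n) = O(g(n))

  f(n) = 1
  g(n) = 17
True

f(n) = 1 and g(n) = 17 are both O(1).
Big-O permits equal growth rates (f ≤ c·g for some c), so f(n) = O(g(n)) is true.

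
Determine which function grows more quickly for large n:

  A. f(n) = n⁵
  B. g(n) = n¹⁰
B

f(n) = n⁵ is O(n⁵), while g(n) = n¹⁰ is O(n¹⁰).
Since O(n¹⁰) grows faster than O(n⁵), g(n) dominates.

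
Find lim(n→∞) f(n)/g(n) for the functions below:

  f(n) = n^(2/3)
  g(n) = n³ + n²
0

Since n^(2/3) (O(n^(2/3))) grows slower than n³ + n² (O(n³)),
the ratio f(n)/g(n) → 0 as n → ∞.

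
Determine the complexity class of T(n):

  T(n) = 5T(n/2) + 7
Θ(n^log₂(5))

Master Theorem: a = 5, b = 2, f(n) = 7.
Compute the critical exponent d = log₂(5) = 2.322.
Compare f(n) = Θ(1) against n^d:
  k = 0 < d = 2.322, so f(n) = O(n^(d-ε)) — Case 1.
  The recursion cost dominates: T(n) = Θ(n^d) = Θ(n^log₂(5)).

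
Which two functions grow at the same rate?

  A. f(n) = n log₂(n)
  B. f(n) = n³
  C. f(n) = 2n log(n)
A and C

Examining each function:
  A. n log₂(n) is O(n log n)
  B. n³ is O(n³)
  C. 2n log(n) is O(n log n)

Functions A and C both have the same complexity class.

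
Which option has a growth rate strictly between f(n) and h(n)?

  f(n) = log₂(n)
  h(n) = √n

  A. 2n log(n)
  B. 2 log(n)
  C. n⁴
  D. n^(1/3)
D

We need g(n) with log₂(n) = o(g(n)) and g(n) = o(√n), i.e. O(log n) ≺ g ≺ O(√n).
Check each option:
  A. 2n log(n) — O(n log n) does not grow strictly slower than h(n)
  B. 2 log(n) — O(log n) does not grow strictly faster than f(n)
  C. n⁴ — O(n⁴) does not grow strictly slower than h(n)
  D. n^(1/3) — O(n^(1/3)) is strictly between O(log n) and O(√n) ✓

Only option D (n^(1/3)) lies strictly between.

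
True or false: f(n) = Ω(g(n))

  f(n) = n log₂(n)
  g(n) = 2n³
False

f(n) = n log₂(n) is O(n log n), and g(n) = 2n³ is O(n³).
Since O(n log n) grows slower than O(n³), f(n) = Ω(g(n)) is false.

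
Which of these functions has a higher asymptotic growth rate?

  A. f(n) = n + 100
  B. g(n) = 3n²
B

f(n) = n + 100 is O(n), while g(n) = 3n² is O(n²).
Since O(n²) grows faster than O(n), g(n) dominates.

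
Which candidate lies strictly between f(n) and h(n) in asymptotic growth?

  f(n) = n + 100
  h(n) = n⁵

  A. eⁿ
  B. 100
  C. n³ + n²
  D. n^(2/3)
C

We need g(n) with n + 100 = o(g(n)) and g(n) = o(n⁵), i.e. O(n) ≺ g ≺ O(n⁵).
Check each option:
  A. eⁿ — O(eⁿ) does not grow strictly slower than h(n)
  B. 100 — O(1) does not grow strictly faster than f(n)
  C. n³ + n² — O(n³) is strictly between O(n) and O(n⁵) ✓
  D. n^(2/3) — O(n^(2/3)) does not grow strictly faster than f(n)

Only option C (n³ + n²) lies strictly between.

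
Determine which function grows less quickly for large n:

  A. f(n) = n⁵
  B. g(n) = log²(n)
B

f(n) = n⁵ is O(n⁵), while g(n) = log²(n) is O(log² n).
Since O(log² n) grows slower than O(n⁵), g(n) is dominated.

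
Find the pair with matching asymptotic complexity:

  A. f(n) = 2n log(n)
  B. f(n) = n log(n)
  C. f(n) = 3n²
A and B

Examining each function:
  A. 2n log(n) is O(n log n)
  B. n log(n) is O(n log n)
  C. 3n² is O(n²)

Functions A and B both have the same complexity class.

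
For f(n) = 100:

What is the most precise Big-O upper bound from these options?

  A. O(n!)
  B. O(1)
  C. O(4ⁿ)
B

f(n) = 100 is O(1).
All listed options are valid Big-O bounds (upper bounds),
but O(1) is the tightest (smallest valid bound).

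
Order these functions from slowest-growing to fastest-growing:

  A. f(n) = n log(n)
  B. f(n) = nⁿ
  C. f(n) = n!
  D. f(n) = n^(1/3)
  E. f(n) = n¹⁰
D < A < E < C < B

Comparing growth rates:
D = n^(1/3) is O(n^(1/3))
A = n log(n) is O(n log n)
E = n¹⁰ is O(n¹⁰)
C = n! is O(n!)
B = nⁿ is O(nⁿ)

Therefore, the order from slowest to fastest is: D < A < E < C < B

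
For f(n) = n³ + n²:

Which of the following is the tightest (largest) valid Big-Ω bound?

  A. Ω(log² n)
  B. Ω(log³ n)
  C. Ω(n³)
C

f(n) = n³ + n² is Ω(n³).
All listed options are valid Big-Ω bounds (lower bounds),
but Ω(n³) is the tightest (largest valid bound).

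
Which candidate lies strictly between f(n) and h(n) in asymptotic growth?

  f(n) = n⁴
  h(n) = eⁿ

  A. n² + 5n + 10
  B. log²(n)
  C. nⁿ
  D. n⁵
D

We need g(n) with n⁴ = o(g(n)) and g(n) = o(eⁿ), i.e. O(n⁴) ≺ g ≺ O(eⁿ).
Check each option:
  A. n² + 5n + 10 — O(n²) does not grow strictly faster than f(n)
  B. log²(n) — O(log² n) does not grow strictly faster than f(n)
  C. nⁿ — O(nⁿ) does not grow strictly slower than h(n)
  D. n⁵ — O(n⁵) is strictly between O(n⁴) and O(eⁿ) ✓

Only option D (n⁵) lies strictly between.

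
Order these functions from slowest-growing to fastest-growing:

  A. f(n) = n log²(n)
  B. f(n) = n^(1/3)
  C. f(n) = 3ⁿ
B < A < C

Comparing growth rates:
B = n^(1/3) is O(n^(1/3))
A = n log²(n) is O(n log² n)
C = 3ⁿ is O(3ⁿ)

Therefore, the order from slowest to fastest is: B < A < C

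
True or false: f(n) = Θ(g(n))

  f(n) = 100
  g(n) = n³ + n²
False

f(n) = 100 is O(1), and g(n) = n³ + n² is O(n³).
Since they have different growth rates, f(n) = Θ(g(n)) is false.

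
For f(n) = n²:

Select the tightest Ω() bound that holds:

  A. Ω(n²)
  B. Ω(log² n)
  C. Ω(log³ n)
A

f(n) = n² is Ω(n²).
All listed options are valid Big-Ω bounds (lower bounds),
but Ω(n²) is the tightest (largest valid bound).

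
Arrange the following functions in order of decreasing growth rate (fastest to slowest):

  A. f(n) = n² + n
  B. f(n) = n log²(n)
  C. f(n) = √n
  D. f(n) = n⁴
D > A > B > C

Comparing growth rates:
D = n⁴ is O(n⁴)
A = n² + n is O(n²)
B = n log²(n) is O(n log² n)
C = √n is O(√n)

Therefore, the order from fastest to slowest is: D > A > B > C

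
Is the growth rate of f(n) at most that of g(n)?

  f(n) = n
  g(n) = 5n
True

f(n) = n and g(n) = 5n are both O(n).
Big-O permits equal growth rates (f ≤ c·g for some c), so f(n) = O(g(n)) is true.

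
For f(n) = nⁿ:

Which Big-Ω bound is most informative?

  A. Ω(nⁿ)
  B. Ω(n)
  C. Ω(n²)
A

f(n) = nⁿ is Ω(nⁿ).
All listed options are valid Big-Ω bounds (lower bounds),
but Ω(nⁿ) is the tightest (largest valid bound).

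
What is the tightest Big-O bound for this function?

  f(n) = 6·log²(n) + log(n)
O(log² n)

The dominant term in 6·log²(n) + log(n) is 6·log²(n), which is Θ(log² n).
Lower-order terms (log(n)) are asymptotically negligible.
Constants are absorbed, so the tightest bound is O(log² n).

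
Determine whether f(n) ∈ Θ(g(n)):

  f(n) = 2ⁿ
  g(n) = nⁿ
False

f(n) = 2ⁿ is O(2ⁿ), and g(n) = nⁿ is O(nⁿ).
Since they have different growth rates, f(n) = Θ(g(n)) is false.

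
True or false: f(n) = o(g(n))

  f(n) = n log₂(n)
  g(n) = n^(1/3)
False

f(n) = n log₂(n) is O(n log n), and g(n) = n^(1/3) is O(n^(1/3)).
Since O(n log n) grows faster than or equal to O(n^(1/3)), f(n) = o(g(n)) is false.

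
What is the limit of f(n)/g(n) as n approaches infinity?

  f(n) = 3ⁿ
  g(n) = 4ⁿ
0

Since 3ⁿ (O(3ⁿ)) grows slower than 4ⁿ (O(4ⁿ)),
the ratio f(n)/g(n) → 0 as n → ∞.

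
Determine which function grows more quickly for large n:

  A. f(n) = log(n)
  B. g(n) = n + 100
B

f(n) = log(n) is O(log n), while g(n) = n + 100 is O(n).
Since O(n) grows faster than O(log n), g(n) dominates.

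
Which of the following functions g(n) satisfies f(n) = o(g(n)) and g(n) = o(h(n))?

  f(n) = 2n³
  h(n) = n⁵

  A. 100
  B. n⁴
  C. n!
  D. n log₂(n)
B

We need g(n) with 2n³ = o(g(n)) and g(n) = o(n⁵), i.e. O(n³) ≺ g ≺ O(n⁵).
Check each option:
  A. 100 — O(1) does not grow strictly faster than f(n)
  B. n⁴ — O(n⁴) is strictly between O(n³) and O(n⁵) ✓
  C. n! — O(n!) does not grow strictly slower than h(n)
  D. n log₂(n) — O(n log n) does not grow strictly faster than f(n)

Only option B (n⁴) lies strictly between.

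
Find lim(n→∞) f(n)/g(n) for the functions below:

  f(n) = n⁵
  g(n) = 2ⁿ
0

Since n⁵ (O(n⁵)) grows slower than 2ⁿ (O(2ⁿ)),
the ratio f(n)/g(n) → 0 as n → ∞.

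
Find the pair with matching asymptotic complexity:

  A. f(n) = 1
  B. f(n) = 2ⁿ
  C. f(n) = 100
A and C

Examining each function:
  A. 1 is O(1)
  B. 2ⁿ is O(2ⁿ)
  C. 100 is O(1)

Functions A and C both have the same complexity class.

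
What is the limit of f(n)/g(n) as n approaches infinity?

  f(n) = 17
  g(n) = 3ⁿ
0

Since 17 (O(1)) grows slower than 3ⁿ (O(3ⁿ)),
the ratio f(n)/g(n) → 0 as n → ∞.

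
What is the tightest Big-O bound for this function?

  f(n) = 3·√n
O(√n)

The dominant term in 3·√n is 3·√n, which is Θ(√n).
Constants are absorbed, so the tightest bound is O(√n).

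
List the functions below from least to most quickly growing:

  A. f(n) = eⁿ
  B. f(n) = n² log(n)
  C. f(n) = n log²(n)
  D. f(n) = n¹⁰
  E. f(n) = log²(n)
E < C < B < D < A

Comparing growth rates:
E = log²(n) is O(log² n)
C = n log²(n) is O(n log² n)
B = n² log(n) is O(n² log n)
D = n¹⁰ is O(n¹⁰)
A = eⁿ is O(eⁿ)

Therefore, the order from slowest to fastest is: E < C < B < D < A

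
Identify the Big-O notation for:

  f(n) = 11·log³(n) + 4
O(log³ n)

The dominant term in 11·log³(n) + 4 is 11·log³(n), which is Θ(log³ n).
Lower-order terms (4) are asymptotically negligible.
Constants are absorbed, so the tightest bound is O(log³ n).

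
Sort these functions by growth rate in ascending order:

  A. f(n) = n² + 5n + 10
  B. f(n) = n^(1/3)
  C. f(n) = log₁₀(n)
C < B < A

Comparing growth rates:
C = log₁₀(n) is O(log n)
B = n^(1/3) is O(n^(1/3))
A = n² + 5n + 10 is O(n²)

Therefore, the order from slowest to fastest is: C < B < A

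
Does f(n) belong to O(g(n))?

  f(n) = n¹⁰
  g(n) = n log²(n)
False

f(n) = n¹⁰ is O(n¹⁰), and g(n) = n log²(n) is O(n log² n).
Since O(n¹⁰) grows faster than O(n log² n), f(n) = O(g(n)) is false.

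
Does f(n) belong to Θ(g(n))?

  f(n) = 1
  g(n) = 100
True

f(n) = 1 and g(n) = 100 are both O(1).
Since they have the same asymptotic growth rate, f(n) = Θ(g(n)) is true.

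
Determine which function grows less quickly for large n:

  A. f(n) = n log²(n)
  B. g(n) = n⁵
A

f(n) = n log²(n) is O(n log² n), while g(n) = n⁵ is O(n⁵).
Since O(n log² n) grows slower than O(n⁵), f(n) is dominated.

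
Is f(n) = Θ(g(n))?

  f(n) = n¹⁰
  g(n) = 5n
False

f(n) = n¹⁰ is O(n¹⁰), and g(n) = 5n is O(n).
Since they have different growth rates, f(n) = Θ(g(n)) is false.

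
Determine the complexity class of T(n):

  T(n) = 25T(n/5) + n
Θ(n²)

Master Theorem: a = 25, b = 5, f(n) = n.
Compute the critical exponent d = log₅(25) = 2.
Compare f(n) = Θ(n) against n^d:
  k = 1 < d = 2, so f(n) = O(n^(d-ε)) — Case 1.
  The recursion cost dominates: T(n) = Θ(n^d) = Θ(n²).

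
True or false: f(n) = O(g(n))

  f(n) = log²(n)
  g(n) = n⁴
True

f(n) = log²(n) is O(log² n), and g(n) = n⁴ is O(n⁴).
Since O(log² n) ⊆ O(n⁴) (f grows no faster than g), f(n) = O(g(n)) is true.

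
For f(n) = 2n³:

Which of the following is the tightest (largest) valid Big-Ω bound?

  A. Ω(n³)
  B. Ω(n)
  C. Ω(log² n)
A

f(n) = 2n³ is Ω(n³).
All listed options are valid Big-Ω bounds (lower bounds),
but Ω(n³) is the tightest (largest valid bound).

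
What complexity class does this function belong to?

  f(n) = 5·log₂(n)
O(log n)

The dominant term in 5·log₂(n) is 5·log₂(n), which is Θ(log n).
Constants are absorbed, so the tightest bound is O(log n).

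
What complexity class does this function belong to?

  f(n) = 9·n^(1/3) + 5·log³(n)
O(n^(1/3))

The dominant term in 9·n^(1/3) + 5·log³(n) is 9·n^(1/3), which is Θ(n^(1/3)).
Lower-order terms (5·log³(n)) are asymptotically negligible.
Constants are absorbed, so the tightest bound is O(n^(1/3)).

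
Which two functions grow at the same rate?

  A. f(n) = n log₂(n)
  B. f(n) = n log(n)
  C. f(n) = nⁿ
A and B

Examining each function:
  A. n log₂(n) is O(n log n)
  B. n log(n) is O(n log n)
  C. nⁿ is O(nⁿ)

Functions A and B both have the same complexity class.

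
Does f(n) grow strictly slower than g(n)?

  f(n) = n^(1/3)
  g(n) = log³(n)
False

f(n) = n^(1/3) is O(n^(1/3)), and g(n) = log³(n) is O(log³ n).
Since O(n^(1/3)) grows faster than or equal to O(log³ n), f(n) = o(g(n)) is false.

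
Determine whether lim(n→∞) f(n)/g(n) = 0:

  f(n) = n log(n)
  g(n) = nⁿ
True

f(n) = n log(n) is O(n log n), and g(n) = nⁿ is O(nⁿ).
Since O(n log n) grows strictly slower than O(nⁿ), f(n) = o(g(n)) is true.
This means lim(n→∞) f(n)/g(n) = 0.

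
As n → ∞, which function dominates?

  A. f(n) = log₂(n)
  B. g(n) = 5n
B

f(n) = log₂(n) is O(log n), while g(n) = 5n is O(n).
Since O(n) grows faster than O(log n), g(n) dominates.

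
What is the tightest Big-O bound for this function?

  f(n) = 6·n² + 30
O(n²)

The dominant term in 6·n² + 30 is 6·n², which is Θ(n²).
Lower-order terms (30) are asymptotically negligible.
Constants are absorbed, so the tightest bound is O(n²).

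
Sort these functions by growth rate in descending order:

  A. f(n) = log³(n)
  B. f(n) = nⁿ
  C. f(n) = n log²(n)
B > C > A

Comparing growth rates:
B = nⁿ is O(nⁿ)
C = n log²(n) is O(n log² n)
A = log³(n) is O(log³ n)

Therefore, the order from fastest to slowest is: B > C > A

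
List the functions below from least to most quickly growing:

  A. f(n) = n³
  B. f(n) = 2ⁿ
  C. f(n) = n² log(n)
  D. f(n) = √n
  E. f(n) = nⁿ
D < C < A < B < E

Comparing growth rates:
D = √n is O(√n)
C = n² log(n) is O(n² log n)
A = n³ is O(n³)
B = 2ⁿ is O(2ⁿ)
E = nⁿ is O(nⁿ)

Therefore, the order from slowest to fastest is: D < C < A < B < E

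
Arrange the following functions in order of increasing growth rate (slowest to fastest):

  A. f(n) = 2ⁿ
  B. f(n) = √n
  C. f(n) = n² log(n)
B < C < A

Comparing growth rates:
B = √n is O(√n)
C = n² log(n) is O(n² log n)
A = 2ⁿ is O(2ⁿ)

Therefore, the order from slowest to fastest is: B < C < A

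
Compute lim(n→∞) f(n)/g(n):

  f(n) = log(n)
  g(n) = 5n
0

Since log(n) (O(log n)) grows slower than 5n (O(n)),
the ratio f(n)/g(n) → 0 as n → ∞.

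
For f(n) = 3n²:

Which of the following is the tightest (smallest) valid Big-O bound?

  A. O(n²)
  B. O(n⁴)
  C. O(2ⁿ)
A

f(n) = 3n² is O(n²).
All listed options are valid Big-O bounds (upper bounds),
but O(n²) is the tightest (smallest valid bound).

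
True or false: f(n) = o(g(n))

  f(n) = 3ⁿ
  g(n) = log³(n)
False

f(n) = 3ⁿ is O(3ⁿ), and g(n) = log³(n) is O(log³ n).
Since O(3ⁿ) grows faster than or equal to O(log³ n), f(n) = o(g(n)) is false.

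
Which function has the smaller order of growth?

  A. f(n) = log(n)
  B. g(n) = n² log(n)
A

f(n) = log(n) is O(log n), while g(n) = n² log(n) is O(n² log n).
Since O(log n) grows slower than O(n² log n), f(n) is dominated.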